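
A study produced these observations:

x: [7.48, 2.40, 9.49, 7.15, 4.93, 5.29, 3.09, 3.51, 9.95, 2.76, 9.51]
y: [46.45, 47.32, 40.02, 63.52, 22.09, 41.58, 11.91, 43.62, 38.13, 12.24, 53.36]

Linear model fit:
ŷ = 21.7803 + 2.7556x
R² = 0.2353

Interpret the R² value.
The model explains 23.53% of the variance in y (R² = 0.2353), leaving 76.47% unexplained; the fit is weak.

R² = 1 − SS_res/SS_tot compares the residual scatter to the total scatter of y about its mean.

Here R² = 0.2353:
- Explained: 23.53% of the variation in y
- Unexplained (residual): 100% − 23.53% = 76.47%
- Rule of thumb (below 0.3 weak; 0.3 to below 0.7 moderate; 0.7 and above strong) → weak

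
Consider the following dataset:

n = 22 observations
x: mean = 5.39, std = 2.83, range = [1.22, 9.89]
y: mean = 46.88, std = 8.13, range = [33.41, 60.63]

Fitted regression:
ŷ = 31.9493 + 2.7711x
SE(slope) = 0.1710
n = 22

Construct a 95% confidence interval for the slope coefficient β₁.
The 95% CI for β₁ is (2.4144, 3.1278)

Confidence interval for the slope:

The 95% CI for β₁ is: β̂₁ ± t*(α/2, n-2) × SE(β̂₁)

Step 1: Find critical t-value
- Confidence level = 0.95
- Degrees of freedom = n - 2 = 22 - 2 = 20
- t*(α/2, 20) = 2.0860

Step 2: Calculate margin of error
Margin = 2.0860 × 0.1710 = 0.3567

Step 3: Construct interval
CI = 2.7711 ± 0.3567
CI = (2.4144, 3.1278)

Interpretation: We are 95% confident that the true slope β₁ lies between 2.4144 and 3.1278.
Since 0 is outside the interval, a two-sided test at α = 0.05 would reject H₀: β₁ = 0.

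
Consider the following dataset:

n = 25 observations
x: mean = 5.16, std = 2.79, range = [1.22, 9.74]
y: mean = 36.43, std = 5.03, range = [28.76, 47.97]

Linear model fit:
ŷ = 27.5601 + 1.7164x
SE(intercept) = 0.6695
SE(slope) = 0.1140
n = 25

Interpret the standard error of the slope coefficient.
SE(slope) = 0.1140 measures the uncertainty in the estimated slope. The coefficient is estimated precisely (SE/|β̂₁| = 6.6%).

What SE measures:
- The standard error quantifies the sampling variability of the coefficient estimate
- It is the estimated standard deviation of β̂₁ across hypothetical repeated samples of the same size
- Smaller SE → more precise estimate

Relative precision:
- SE / |β̂₁| = 0.1140 / 1.7164 = 6.6%
- Rule of thumb (under 20%: precise; 20% to under 50%: moderately precise; 50% or more: imprecise) → precise

Link to the t-test: t = β̂₁ / SE(β̂₁) = 1.7164 / 0.1140 = 15.0561, the statistic for H₀: β₁ = 0.

What drives SE(β̂₁): more residual scatter → larger SE; wider spread of x values → smaller SE.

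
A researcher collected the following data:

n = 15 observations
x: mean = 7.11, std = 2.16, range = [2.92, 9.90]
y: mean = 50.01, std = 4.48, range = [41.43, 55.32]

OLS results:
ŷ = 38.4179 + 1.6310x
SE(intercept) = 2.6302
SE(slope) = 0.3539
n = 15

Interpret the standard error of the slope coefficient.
SE(β̂₁) = 0.3539 is the estimated standard deviation of the slope estimate across repeated samples; relative to β̂₁ = 1.6310 that is 21.7%, a moderately precise estimate.

What SE measures:
- The standard error quantifies the sampling variability of the coefficient estimate
- It is the estimated standard deviation of β̂₁ across hypothetical repeated samples of the same size
- Smaller SE → more precise estimate

Relative precision:
- SE / |β̂₁| = 0.3539 / 1.6310 = 21.7%
- Rule of thumb (under 20%: precise; 20% to under 50%: moderately precise; 50% or more: imprecise) → moderately precise

Link to the t-test: t = β̂₁ / SE(β̂₁) = 1.6310 / 0.3539 = 4.6086, the statistic for H₀: β₁ = 0.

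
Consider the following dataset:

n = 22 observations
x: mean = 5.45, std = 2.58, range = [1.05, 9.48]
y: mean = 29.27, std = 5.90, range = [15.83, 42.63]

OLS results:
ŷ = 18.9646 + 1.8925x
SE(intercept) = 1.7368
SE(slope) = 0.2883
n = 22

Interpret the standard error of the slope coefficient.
SE(β̂₁) = 0.2883 is the estimated standard deviation of the slope estimate across repeated samples; relative to β̂₁ = 1.8925 that is 15.2%, a precise estimate.

SE(β̂₁) = 0.2883 says: if we drew many samples of n = 22 from the same population and refit each time, the fitted slopes would scatter with a standard deviation of roughly 0.2883 around the true β₁.

Relative precision:
- SE / |β̂₁| = 0.2883 / 1.8925 = 15.2%
- Rule of thumb (under 20%: precise; 20% to under 50%: moderately precise; 50% or more: imprecise) → precise

Rough 95% range (±2 SE): 1.8925 ± 0.5766 → (1.3159, 2.4691).

What drives SE(β̂₁): more residual scatter → larger SE; larger n (here n = 22) → smaller SE; wider spread of x values → smaller SE.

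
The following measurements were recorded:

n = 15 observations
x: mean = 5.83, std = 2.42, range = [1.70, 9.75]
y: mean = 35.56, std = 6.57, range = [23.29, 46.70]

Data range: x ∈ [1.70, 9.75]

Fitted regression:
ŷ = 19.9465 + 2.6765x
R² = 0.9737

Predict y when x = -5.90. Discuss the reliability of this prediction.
ŷ = 4.1552 (extrapolation — x = -5.90 lies outside [1.70, 9.75], so reliability is low).

Prediction calculation:
ŷ = 19.9465 + 2.6765 × (-5.90)
ŷ = 4.1552

Reliability:
- Data range: x ∈ [1.70, 9.75]
- Prediction point: x = -5.90 is 7.60 units below the observed range → this is EXTRAPOLATION, not interpolation

Why that matters here:
- Real relationships often flatten, saturate, or turn nonlinear at extremes
- The standard error of prediction grows with (x − x̄)², and x = -5.90 is far from x̄ = 5.83

A defensible statement: 'if the linear trend continued to x = -5.90, y would be about 4.1552' — the premise is untested.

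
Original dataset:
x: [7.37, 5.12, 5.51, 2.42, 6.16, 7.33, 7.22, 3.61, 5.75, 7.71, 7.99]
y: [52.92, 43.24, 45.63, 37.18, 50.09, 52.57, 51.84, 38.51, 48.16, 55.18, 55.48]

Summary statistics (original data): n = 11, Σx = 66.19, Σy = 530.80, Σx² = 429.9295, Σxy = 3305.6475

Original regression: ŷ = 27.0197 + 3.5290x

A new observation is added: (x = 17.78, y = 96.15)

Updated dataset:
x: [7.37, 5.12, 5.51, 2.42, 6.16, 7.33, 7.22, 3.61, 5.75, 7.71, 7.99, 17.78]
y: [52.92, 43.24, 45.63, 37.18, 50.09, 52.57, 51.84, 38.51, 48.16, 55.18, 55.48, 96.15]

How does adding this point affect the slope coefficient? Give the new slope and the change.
The slope changes from 3.5290 to 3.9634 (change of +0.4344, or +12.3%).

The new point has HIGH LEVERAGE: x = 17.78 is far from the original mean x̄ = 66.19/11 ≈ 6.02 (original range [2.42, 7.99]).

Step 1: Update the sums with the new point (n goes from 11 to 12)
Σx  = 66.19 + 17.78 = 83.97
Σy  = 530.80 + 96.15 = 626.95
Σx² = 429.9295 + 17.78² = 429.9295 + 316.1284 = 746.0579
Σxy = 3305.6475 + 17.78×96.15 = 3305.6475 + 1709.5470 = 5015.1945

Step 2: Recompute the slope with b₁ = (nΣxy − ΣxΣy) / (nΣx² − (Σx)²)
Numerator   = 12×5015.1945 − 83.97×626.95 = 60182.3340 − 52644.9915 = 7537.3425
Denominator = 12×746.0579 − 83.97² = 8952.6948 − 7050.9609 = 1901.7339
b₁(new) = 7537.3425 / 1901.7339 = 3.9634

(Same formula on the original sums: (11×3305.6475 − 66.19×530.80) / (11×429.9295 − 66.19²) = 1228.4705 / 348.1084 = 3.5290, matching the given fit.)

Step 3: Change in slope
Δβ₁ = 3.9634 − 3.5290 = +0.4344
Relative change = +0.4344 / 3.5290 × 100% = +12.3%
→ the slope increases when the point is added.

A high-leverage point only changes the slope if it is off the original line; here y = 96.15 is above the original trend, so the slope increases.
In practice: refit with and without it and report both if conclusions differ; investigate whether it comes from the same population as the rest of the sample.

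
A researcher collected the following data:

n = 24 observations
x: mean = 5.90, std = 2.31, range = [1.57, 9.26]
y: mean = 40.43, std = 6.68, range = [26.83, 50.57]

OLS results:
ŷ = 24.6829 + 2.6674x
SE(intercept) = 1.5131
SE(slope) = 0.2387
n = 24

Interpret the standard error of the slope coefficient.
SE(slope) = 0.2387 measures the uncertainty in the estimated slope. The coefficient is estimated precisely (SE/|β̂₁| = 8.9%).

SE(β̂₁) = 0.2387 says: if we drew many samples of n = 24 from the same population and refit each time, the fitted slopes would scatter with a standard deviation of roughly 0.2387 around the true β₁.

Relative precision:
- SE / |β̂₁| = 0.2387 / 2.6674 = 8.9%
- Rule of thumb (under 20%: precise; 20% to under 50%: moderately precise; 50% or more: imprecise) → precise

Rough 95% range (±2 SE): 2.6674 ± 0.4774 → (2.1900, 3.1448).

What drives SE(β̂₁): larger n (here n = 24) → smaller SE; wider spread of x values → smaller SE; more residual scatter → larger SE.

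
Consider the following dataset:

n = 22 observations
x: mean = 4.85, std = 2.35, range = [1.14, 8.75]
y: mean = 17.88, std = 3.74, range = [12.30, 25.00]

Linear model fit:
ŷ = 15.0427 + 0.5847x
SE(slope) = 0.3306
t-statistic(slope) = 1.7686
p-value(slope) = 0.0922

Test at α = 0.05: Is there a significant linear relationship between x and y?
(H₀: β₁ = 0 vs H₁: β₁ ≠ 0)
p-value = 0.0922 ≥ α = 0.05, so we fail to reject H₀. The relationship is not significant.

Hypothesis test for the slope coefficient:

H₀: β₁ = 0 (no linear relationship)
H₁: β₁ ≠ 0 (linear relationship exists)

Test statistic: t = β̂₁ / SE(β̂₁) = 0.5847 / 0.3306 = 1.7686

The p-value (0.0922) is the probability, under H₀, of a t-statistic at least as extreme as |t| = 1.7686 (two-sided, df = n − 2 = 20).

Decision rule: reject H₀ if p-value < α.
p-value = 0.0922 ≥ α = 0.05 → fail to reject H₀.

Conclusion: the linear association between x and y is not significant at the 5% level.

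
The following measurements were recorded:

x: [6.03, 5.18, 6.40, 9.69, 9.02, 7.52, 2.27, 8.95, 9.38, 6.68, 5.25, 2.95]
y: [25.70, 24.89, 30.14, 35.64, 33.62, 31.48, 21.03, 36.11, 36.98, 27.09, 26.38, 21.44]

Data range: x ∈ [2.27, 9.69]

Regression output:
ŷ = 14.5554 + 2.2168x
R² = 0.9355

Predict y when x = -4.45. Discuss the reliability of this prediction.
ŷ = 4.6906 (extrapolation — x = -4.45 lies outside [2.27, 9.69], so reliability is low).

Prediction calculation:
ŷ = 14.5554 + 2.2168 × (-4.45)
ŷ = 4.6906

Reliability:
- Data range: x ∈ [2.27, 9.69]
- Prediction point: x = -4.45 is 6.72 units below the observed range → this is EXTRAPOLATION, not interpolation

Why that matters here:
- The linear relationship may not hold outside the observed range
- The standard error of prediction grows with (x − x̄)², and x = -4.45 is far from x̄ = 6.61
- R² describes fit only over the sampled x values; it says nothing about behaviour beyond them

The R² = 0.9355 only validates the fit within [2.27, 9.69]; treat ŷ = 4.6906 with caution.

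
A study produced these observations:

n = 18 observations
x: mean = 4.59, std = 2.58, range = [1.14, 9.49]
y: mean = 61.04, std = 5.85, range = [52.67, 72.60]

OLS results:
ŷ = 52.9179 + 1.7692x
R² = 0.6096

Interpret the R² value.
R² = 0.6096 means 60.96% of the variation in y is explained by the linear relationship with x. This indicates a moderate fit.

R² (coefficient of determination) measures the proportion of variance in y explained by the regression model.

Here R² = 0.6096:
- Explained: 60.96% of the variation in y
- Unexplained (residual): 100% − 60.96% = 39.04%
- Rule of thumb (below 0.3 weak; 0.3 to below 0.7 moderate; 0.7 and above strong) → moderate

Note: R² never decreases when predictors are added, so it should not be used alone to compare models of different size.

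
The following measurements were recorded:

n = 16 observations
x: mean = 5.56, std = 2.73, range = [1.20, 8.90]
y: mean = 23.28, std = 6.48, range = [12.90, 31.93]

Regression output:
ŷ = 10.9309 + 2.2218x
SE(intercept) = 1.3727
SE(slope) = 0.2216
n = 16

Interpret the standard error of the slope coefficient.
SE(β̂₁) = 0.2216 is the estimated standard deviation of the slope estimate across repeated samples; relative to β̂₁ = 2.2218 that is 10.0%, a precise estimate.

SE(β̂₁) = 0.2216 says: if we drew many samples of n = 16 from the same population and refit each time, the fitted slopes would scatter with a standard deviation of roughly 0.2216 around the true β₁.

Relative precision:
- SE / |β̂₁| = 0.2216 / 2.2218 = 10.0%
- Rule of thumb (under 20%: precise; 20% to under 50%: moderately precise; 50% or more: imprecise) → precise

Rough 95% range (±2 SE): 2.2218 ± 0.4432 → (1.7786, 2.6650).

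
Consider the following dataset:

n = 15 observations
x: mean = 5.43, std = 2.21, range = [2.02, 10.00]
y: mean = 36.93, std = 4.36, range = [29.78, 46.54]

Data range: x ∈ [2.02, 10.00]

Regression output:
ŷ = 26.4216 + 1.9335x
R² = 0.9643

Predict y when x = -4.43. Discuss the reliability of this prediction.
ŷ = 17.8562 (extrapolation — x = -4.43 lies outside [2.02, 10.00], so reliability is low).

Prediction calculation:
ŷ = 26.4216 + 1.9335 × (-4.43)
ŷ = 17.8562

Reliability:
- Data range: x ∈ [2.02, 10.00]
- Prediction point: x = -4.43 is 6.45 units below the observed range → this is EXTRAPOLATION, not interpolation

Why that matters here:
- R² describes fit only over the sampled x values; it says nothing about behaviour beyond them
- There are no observations near this x to validate the fitted line there

The R² = 0.9643 only validates the fit within [2.02, 10.00]; treat ŷ = 17.8562 with caution.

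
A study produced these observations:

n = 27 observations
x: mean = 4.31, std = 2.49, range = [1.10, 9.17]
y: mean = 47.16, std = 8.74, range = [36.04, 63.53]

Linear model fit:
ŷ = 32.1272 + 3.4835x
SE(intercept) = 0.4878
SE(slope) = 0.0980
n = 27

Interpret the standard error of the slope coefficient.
SE(slope) = 0.0980 measures the uncertainty in the estimated slope. The coefficient is estimated precisely (SE/|β̂₁| = 2.8%).

What SE measures:
- The standard error quantifies the sampling variability of the coefficient estimate
- It is the estimated standard deviation of β̂₁ across hypothetical repeated samples of the same size
- Smaller SE → more precise estimate

Relative precision:
- SE / |β̂₁| = 0.0980 / 3.4835 = 2.8%
- Rule of thumb (under 20%: precise; 20% to under 50%: moderately precise; 50% or more: imprecise) → precise

Link to the t-test: t = β̂₁ / SE(β̂₁) = 3.4835 / 0.0980 = 35.5459, the statistic for H₀: β₁ = 0.

What drives SE(β̂₁): larger n (here n = 27) → smaller SE; wider spread of x values → smaller SE.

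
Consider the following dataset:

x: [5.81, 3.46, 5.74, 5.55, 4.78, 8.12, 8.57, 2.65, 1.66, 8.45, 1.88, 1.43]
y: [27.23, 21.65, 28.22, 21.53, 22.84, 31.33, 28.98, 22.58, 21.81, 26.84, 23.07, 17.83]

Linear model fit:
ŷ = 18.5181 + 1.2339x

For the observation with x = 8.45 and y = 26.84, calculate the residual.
Residual = -2.1046

The residual is the difference between the actual value and the predicted value:

Residual = y - ŷ

Step 1: Calculate predicted value
ŷ = 18.5181 + 1.2339 × 8.45
ŷ = 28.9446

Step 2: Calculate residual
Residual = 26.84 - 28.9446
Residual = -2.1046

Interpretation: the model overestimates the actual value by 2.1046 at this point (negative residual → observation lies below the fitted line).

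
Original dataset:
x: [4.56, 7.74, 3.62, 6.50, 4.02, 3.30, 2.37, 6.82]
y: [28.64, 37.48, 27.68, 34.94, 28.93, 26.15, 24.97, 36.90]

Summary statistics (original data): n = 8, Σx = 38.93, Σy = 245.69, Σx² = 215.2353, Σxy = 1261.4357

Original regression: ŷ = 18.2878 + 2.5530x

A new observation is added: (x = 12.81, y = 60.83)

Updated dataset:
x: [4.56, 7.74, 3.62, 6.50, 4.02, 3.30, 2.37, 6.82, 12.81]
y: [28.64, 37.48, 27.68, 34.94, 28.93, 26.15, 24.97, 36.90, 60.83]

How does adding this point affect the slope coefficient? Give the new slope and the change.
Adding the point moves β₁ from 2.5530 to 3.4014, i.e. it increases by 0.8484 (+33.2%).

x = 12.81 lies well outside the original x-range [2.37, 7.74] (x̄ ≈ 4.87), so this observation has high leverage and can move the slope substantially.

Step 1: Update the sums with the new point (n goes from 8 to 9)
Σx  = 38.93 + 12.81 = 51.74
Σy  = 245.69 + 60.83 = 306.52
Σx² = 215.2353 + 12.81² = 215.2353 + 164.0961 = 379.3314
Σxy = 1261.4357 + 12.81×60.83 = 1261.4357 + 779.2323 = 2040.6680

Step 2: Recompute the slope with b₁ = (nΣxy − ΣxΣy) / (nΣx² − (Σx)²)
Numerator   = 9×2040.6680 − 51.74×306.52 = 18366.0120 − 15859.3448 = 2506.6672
Denominator = 9×379.3314 − 51.74² = 3413.9826 − 2677.0276 = 736.9550
b₁(new) = 2506.6672 / 736.9550 = 3.4014

(Same formula on the original sums: (8×1261.4357 − 38.93×245.69) / (8×215.2353 − 38.93²) = 526.7739 / 206.3375 = 2.5530, matching the given fit.)

Step 3: Change in slope
Δβ₁ = 3.4014 − 2.5530 = +0.8484
Relative change = +0.8484 / 2.5530 × 100% = +33.2%
→ the slope increases when the point is added.

Because the point sits above the extension of the original line at a high-leverage x, it tilts the fit up.
In practice: check such a point for data-entry or measurement error; examine leverage (hᵢ) and Cook's distance rather than deleting it automatically.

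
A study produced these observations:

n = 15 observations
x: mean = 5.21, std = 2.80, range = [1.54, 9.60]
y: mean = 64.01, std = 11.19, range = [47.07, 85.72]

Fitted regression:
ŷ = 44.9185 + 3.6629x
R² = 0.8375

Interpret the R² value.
About 83.75% of the variability in y is accounted for by the regression on x (R² = 0.8375) — a strong linear fit.

R² (coefficient of determination) measures the proportion of variance in y explained by the regression model.

Here R² = 0.8375:
- Explained: 83.75% of the variation in y
- Unexplained (residual): 100% − 83.75% = 16.25%
- Rule of thumb (below 0.3 weak; 0.3 to below 0.7 moderate; 0.7 and above strong) → strong

Note: R² says nothing about causation, and a high R² does not by itself mean the linear form is appropriate — check the residuals.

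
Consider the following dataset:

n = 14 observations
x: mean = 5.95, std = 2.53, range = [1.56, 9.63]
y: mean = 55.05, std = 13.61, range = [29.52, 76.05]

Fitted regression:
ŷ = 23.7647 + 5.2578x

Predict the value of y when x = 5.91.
ŷ = 54.8383

To predict y for x = 5.91, substitute into the regression equation:

ŷ = 23.7647 + 5.2578 × 5.91
ŷ = 23.7647 + 31.0736
ŷ = 54.8383

This is the fitted mean response at that x — an individual observation would come with a wider prediction interval.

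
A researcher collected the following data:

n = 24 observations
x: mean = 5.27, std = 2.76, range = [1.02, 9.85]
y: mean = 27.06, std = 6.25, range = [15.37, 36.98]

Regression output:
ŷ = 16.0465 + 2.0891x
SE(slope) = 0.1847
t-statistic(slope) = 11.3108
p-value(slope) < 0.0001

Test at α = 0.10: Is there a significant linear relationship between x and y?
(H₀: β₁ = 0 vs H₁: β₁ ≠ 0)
Reject H₀: p-value < 0.0001 < α = 0.10. The linear relationship is significant at the 10% level.

Hypothesis test for the slope coefficient:

H₀: β₁ = 0 (no linear relationship)
H₁: β₁ ≠ 0 (linear relationship exists)

Test statistic: t = β̂₁ / SE(β̂₁) = 2.0891 / 0.1847 = 11.3108

The p-value (<0.0001) is the probability, under H₀, of a t-statistic at least as extreme as |t| = 11.3108 (two-sided, df = n − 2 = 22).

Decision rule: reject H₀ if p-value < α.
p-value < 0.0001 < α = 0.10 → reject H₀.

Conclusion: the linear association between x and y is significant at the 10% level.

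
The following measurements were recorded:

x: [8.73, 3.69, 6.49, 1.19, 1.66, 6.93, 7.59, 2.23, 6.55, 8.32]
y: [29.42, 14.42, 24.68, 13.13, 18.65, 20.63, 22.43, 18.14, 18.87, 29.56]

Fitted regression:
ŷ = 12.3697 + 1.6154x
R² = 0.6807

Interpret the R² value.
R² = 0.6807 means 68.07% of the variation in y is explained by the linear relationship with x. This indicates a moderate fit.

The coefficient of determination R² is the fraction of the total variation in y that the fitted line accounts for.

Here R² = 0.6807:
- Explained: 68.07% of the variation in y
- Unexplained (residual): 100% − 68.07% = 31.93%
- Rule of thumb (below 0.3 weak; 0.3 to below 0.7 moderate; 0.7 and above strong) → moderate

Calculation: R² = 1 − (SS_res / SS_tot), where SS_res is the sum of squared residuals and SS_tot the total sum of squares.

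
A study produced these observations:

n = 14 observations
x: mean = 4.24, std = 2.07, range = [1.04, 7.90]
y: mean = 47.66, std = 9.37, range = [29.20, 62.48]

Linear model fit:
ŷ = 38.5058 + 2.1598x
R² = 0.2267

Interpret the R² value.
R² = 0.2267 means 22.67% of the variation in y is explained by the linear relationship with x. This indicates a weak fit.

The coefficient of determination R² is the fraction of the total variation in y that the fitted line accounts for.

Here R² = 0.2267:
- Explained: 22.67% of the variation in y
- Unexplained (residual): 100% − 22.67% = 77.33%
- Rule of thumb (below 0.3 weak; 0.3 to below 0.7 moderate; 0.7 and above strong) → weak

Note: R² never decreases when predictors are added, so it should not be used alone to compare models of different size.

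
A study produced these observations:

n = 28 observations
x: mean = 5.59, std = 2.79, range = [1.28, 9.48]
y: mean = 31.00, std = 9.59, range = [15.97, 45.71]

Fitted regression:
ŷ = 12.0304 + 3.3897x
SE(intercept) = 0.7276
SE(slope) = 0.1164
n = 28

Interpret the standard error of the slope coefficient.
The slope 3.3897 is pinned down to within about ±0.1164 (one SE) by these data — relative uncertainty 3.4%, i.e. precise.

SE(β̂₁) = s / √Sxx, where s is the residual standard deviation and Sxx = Σ(x − x̄)². It is the yardstick for how far β̂₁ = 3.3897 could plausibly be from the true slope.

Relative precision:
- SE / |β̂₁| = 0.1164 / 3.3897 = 3.4%
- Rule of thumb (under 20%: precise; 20% to under 50%: moderately precise; 50% or more: imprecise) → precise

Link to interval estimation: a confidence interval for β₁ is β̂₁ ± t* × 0.1164, so SE sets the half-width per unit of t*.

What drives SE(β̂₁): larger n (here n = 28) → smaller SE; more residual scatter → larger SE; wider spread of x values → smaller SE.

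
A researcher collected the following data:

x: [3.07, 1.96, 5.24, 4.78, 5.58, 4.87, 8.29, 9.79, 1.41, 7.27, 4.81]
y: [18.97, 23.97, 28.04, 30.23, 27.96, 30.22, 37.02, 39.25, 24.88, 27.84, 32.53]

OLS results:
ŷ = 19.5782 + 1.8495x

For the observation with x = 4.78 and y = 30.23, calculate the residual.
Residual = 1.8112

The residual is the difference between the actual value and the predicted value:

Residual = y - ŷ

Step 1: Calculate predicted value
ŷ = 19.5782 + 1.8495 × 4.78
ŷ = 28.4188

Step 2: Calculate residual
Residual = 30.23 - 28.4188
Residual = 1.8112

Sign check: y > ŷ, so the point is above the line and the fit underestimates here.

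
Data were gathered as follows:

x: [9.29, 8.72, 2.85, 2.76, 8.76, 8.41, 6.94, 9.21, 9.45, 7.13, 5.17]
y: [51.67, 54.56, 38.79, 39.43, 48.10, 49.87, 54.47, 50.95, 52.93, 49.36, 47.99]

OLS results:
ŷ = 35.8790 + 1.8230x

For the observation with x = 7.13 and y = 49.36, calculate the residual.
Residual = 0.4830

The residual is the difference between the actual value and the predicted value:

Residual = y - ŷ

Step 1: Calculate predicted value
ŷ = 35.8790 + 1.8230 × 7.13
ŷ = 48.8770

Step 2: Calculate residual
Residual = 49.36 - 48.8770
Residual = 0.4830

Sign check: y > ŷ, so the point is above the line and the fit underestimates here.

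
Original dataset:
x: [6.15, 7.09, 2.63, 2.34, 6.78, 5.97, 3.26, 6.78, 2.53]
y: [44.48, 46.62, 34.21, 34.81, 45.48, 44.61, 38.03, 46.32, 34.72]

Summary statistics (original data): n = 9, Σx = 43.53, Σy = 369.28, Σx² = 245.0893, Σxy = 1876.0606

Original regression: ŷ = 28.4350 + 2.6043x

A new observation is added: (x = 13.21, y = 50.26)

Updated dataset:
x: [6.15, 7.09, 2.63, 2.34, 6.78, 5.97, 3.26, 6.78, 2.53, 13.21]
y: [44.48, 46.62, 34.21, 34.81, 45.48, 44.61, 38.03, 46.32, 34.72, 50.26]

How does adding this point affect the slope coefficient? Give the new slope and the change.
New slope β₁ = 1.6336 versus 2.6043 before: a change of -0.9707 (-37.3%).

The new point has HIGH LEVERAGE: x = 13.21 is far from the original mean x̄ = 43.53/9 ≈ 4.84 (original range [2.34, 7.09]).

Step 1: Update the sums with the new point (n goes from 9 to 10)
Σx  = 43.53 + 13.21 = 56.74
Σy  = 369.28 + 50.26 = 419.54
Σx² = 245.0893 + 13.21² = 245.0893 + 174.5041 = 419.5934
Σxy = 1876.0606 + 13.21×50.26 = 1876.0606 + 663.9346 = 2539.9952

Step 2: Recompute the slope with b₁ = (nΣxy − ΣxΣy) / (nΣx² − (Σx)²)
Numerator   = 10×2539.9952 − 56.74×419.54 = 25399.9520 − 23804.6996 = 1595.2524
Denominator = 10×419.5934 − 56.74² = 4195.9340 − 3219.4276 = 976.5064
b₁(new) = 1595.2524 / 976.5064 = 1.6336

(Same formula on the original sums: (9×1876.0606 − 43.53×369.28) / (9×245.0893 − 43.53²) = 809.7870 / 310.9428 = 2.6043, matching the given fit.)

Step 3: Change in slope
Δβ₁ = 1.6336 − 2.6043 = -0.9707
Relative change = -0.9707 / 2.6043 × 100% = -37.3%
→ the slope decreases when the point is added.

A high-leverage point only changes the slope if it is off the original line; here y = 50.26 is below the original trend, so the slope decreases.
In practice: investigate whether it comes from the same population as the rest of the sample; refit with and without it and report both if conclusions differ.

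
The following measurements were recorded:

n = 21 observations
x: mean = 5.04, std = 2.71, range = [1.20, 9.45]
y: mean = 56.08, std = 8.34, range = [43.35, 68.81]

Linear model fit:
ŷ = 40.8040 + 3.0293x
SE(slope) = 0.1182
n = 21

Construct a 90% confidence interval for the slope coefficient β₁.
The 90% CI for β₁ is (2.8249, 3.2337)

Confidence interval for the slope:

The 90% CI for β₁ is: β̂₁ ± t*(α/2, n-2) × SE(β̂₁)

Step 1: Find critical t-value
- Confidence level = 0.9
- Degrees of freedom = n - 2 = 21 - 2 = 19
- t*(α/2, 19) = 1.7291

Step 2: Calculate margin of error
Margin = 1.7291 × 0.1182 = 0.2044

Step 3: Construct interval
CI = 3.0293 ± 0.2044
CI = (2.8249, 3.2337)

Interpretation: each one-unit increase in x is associated with a change in mean y of between 2.8249 and 3.2337, with 90% confidence.
Since 0 is outside the interval, a two-sided test at α = 0.10 would reject H₀: β₁ = 0.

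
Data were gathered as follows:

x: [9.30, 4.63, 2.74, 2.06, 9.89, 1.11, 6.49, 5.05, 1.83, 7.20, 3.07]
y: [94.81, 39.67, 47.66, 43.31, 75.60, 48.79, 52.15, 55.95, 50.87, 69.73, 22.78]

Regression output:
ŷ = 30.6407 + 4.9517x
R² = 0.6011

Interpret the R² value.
The model explains 60.11% of the variance in y (R² = 0.6011), leaving 39.89% unexplained; the fit is moderate.

The coefficient of determination R² is the fraction of the total variation in y that the fitted line accounts for.

Here R² = 0.6011:
- Explained: 60.11% of the variation in y
- Unexplained (residual): 100% − 60.11% = 39.89%
- Rule of thumb (below 0.3 weak; 0.3 to below 0.7 moderate; 0.7 and above strong) → moderate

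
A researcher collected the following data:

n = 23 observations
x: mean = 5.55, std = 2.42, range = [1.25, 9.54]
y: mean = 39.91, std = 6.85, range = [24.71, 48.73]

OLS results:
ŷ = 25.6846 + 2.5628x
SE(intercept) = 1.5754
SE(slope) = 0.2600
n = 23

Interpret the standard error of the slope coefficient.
SE(β̂₁) = 0.2600 is the estimated standard deviation of the slope estimate across repeated samples; relative to β̂₁ = 2.5628 that is 10.1%, a precise estimate.

SE(β̂₁) = s / √Sxx, where s is the residual standard deviation and Sxx = Σ(x − x̄)². It is the yardstick for how far β̂₁ = 2.5628 could plausibly be from the true slope.

Relative precision:
- SE / |β̂₁| = 0.2600 / 2.5628 = 10.1%
- Rule of thumb (under 20%: precise; 20% to under 50%: moderately precise; 50% or more: imprecise) → precise

Link to interval estimation: a confidence interval for β₁ is β̂₁ ± t* × 0.2600, so SE sets the half-width per unit of t*.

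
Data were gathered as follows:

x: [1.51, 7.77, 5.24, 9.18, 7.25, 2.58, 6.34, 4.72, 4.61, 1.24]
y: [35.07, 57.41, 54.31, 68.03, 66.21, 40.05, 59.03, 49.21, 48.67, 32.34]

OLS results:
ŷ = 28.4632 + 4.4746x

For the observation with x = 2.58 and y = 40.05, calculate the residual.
Residual = 0.0423

The residual is the difference between the actual value and the predicted value:

Residual = y - ŷ

Step 1: Calculate predicted value
ŷ = 28.4632 + 4.4746 × 2.58
ŷ = 40.0077

Step 2: Calculate residual
Residual = 40.05 - 40.0077
Residual = 0.0423

Interpretation: the model underestimates the actual value by 0.0423 at this point (positive residual → observation lies above the fitted line).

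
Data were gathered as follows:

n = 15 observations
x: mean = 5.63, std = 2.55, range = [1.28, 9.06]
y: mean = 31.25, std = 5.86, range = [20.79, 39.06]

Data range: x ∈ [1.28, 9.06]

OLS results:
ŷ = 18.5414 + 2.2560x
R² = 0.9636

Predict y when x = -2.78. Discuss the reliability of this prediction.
The equation gives ŷ = 12.2697; however x = -2.78 is 4.06 units below the observed range, so this extrapolated value should not be trusted.

Prediction calculation:
ŷ = 18.5414 + 2.2560 × (-2.78)
ŷ = 12.2697

Reliability:
- Data range: x ∈ [1.28, 9.06]
- Prediction point: x = -2.78 is 4.06 units below the observed range → this is EXTRAPOLATION, not interpolation

Why that matters here:
- There are no observations near this x to validate the fitted line there
- R² describes fit only over the sampled x values; it says nothing about behaviour beyond them

A defensible statement: 'if the linear trend continued to x = -2.78, y would be about 12.2697' — the premise is untested.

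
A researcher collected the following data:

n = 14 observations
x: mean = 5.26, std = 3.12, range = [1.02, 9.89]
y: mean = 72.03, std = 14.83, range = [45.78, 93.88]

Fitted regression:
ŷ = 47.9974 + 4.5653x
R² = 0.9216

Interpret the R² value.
The model explains 92.16% of the variance in y (R² = 0.9216), leaving 7.84% unexplained; the fit is strong.

R² = 1 − SS_res/SS_tot compares the residual scatter to the total scatter of y about its mean.

Here R² = 0.9216:
- Explained: 92.16% of the variation in y
- Unexplained (residual): 100% − 92.16% = 7.84%
- Rule of thumb (below 0.3 weak; 0.3 to below 0.7 moderate; 0.7 and above strong) → strong

Note: R² says nothing about causation, and a high R² does not by itself mean the linear form is appropriate — check the residuals.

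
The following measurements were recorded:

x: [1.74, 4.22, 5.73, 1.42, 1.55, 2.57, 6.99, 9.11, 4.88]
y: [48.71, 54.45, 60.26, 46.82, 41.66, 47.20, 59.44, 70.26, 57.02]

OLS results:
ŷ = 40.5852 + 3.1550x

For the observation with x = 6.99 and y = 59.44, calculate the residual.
Residual = -3.1987

The residual is the difference between the actual value and the predicted value:

Residual = y - ŷ

Step 1: Calculate predicted value
ŷ = 40.5852 + 3.1550 × 6.99
ŷ = 62.6387

Step 2: Calculate residual
Residual = 59.44 - 62.6387
Residual = -3.1987

Sign check: y < ŷ, so the point is below the line and the fit overestimates here.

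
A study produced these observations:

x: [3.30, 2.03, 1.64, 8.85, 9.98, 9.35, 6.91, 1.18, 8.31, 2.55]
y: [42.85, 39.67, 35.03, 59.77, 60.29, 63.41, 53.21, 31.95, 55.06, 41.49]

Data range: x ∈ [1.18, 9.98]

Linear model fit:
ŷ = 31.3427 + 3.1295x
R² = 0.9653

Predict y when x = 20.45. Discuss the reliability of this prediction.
ŷ = 95.3410, but this is extrapolation (above the data range [1.18, 9.98]) and may be unreliable.

Prediction calculation:
ŷ = 31.3427 + 3.1295 × 20.45
ŷ = 95.3410

Reliability:
- Data range: x ∈ [1.18, 9.98]
- Prediction point: x = 20.45 is 10.47 units above the observed range → this is EXTRAPOLATION, not interpolation

Why that matters here:
- R² describes fit only over the sampled x values; it says nothing about behaviour beyond them
- There are no observations near this x to validate the fitted line there
- Real relationships often flatten, saturate, or turn nonlinear at extremes

A defensible statement: 'if the linear trend continued to x = 20.45, y would be about 95.3410' — the premise is untested.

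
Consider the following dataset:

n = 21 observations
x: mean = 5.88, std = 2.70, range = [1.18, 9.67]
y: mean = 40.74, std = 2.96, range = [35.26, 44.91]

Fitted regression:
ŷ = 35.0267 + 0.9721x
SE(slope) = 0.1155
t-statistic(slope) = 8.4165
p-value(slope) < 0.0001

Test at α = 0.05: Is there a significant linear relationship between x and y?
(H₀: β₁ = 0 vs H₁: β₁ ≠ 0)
Since p-value < 0.0001 < α = 0.05, reject H₀ — the slope is significantly different from 0.

Hypothesis test for the slope coefficient:

H₀: β₁ = 0 (no linear relationship)
H₁: β₁ ≠ 0 (linear relationship exists)

Test statistic: t = β̂₁ / SE(β̂₁) = 0.9721 / 0.1155 = 8.4165

The p-value (<0.0001) is the probability, under H₀, of a t-statistic at least as extreme as |t| = 8.4165 (two-sided, df = n − 2 = 19).

Decision rule: reject H₀ if p-value < α.
p-value < 0.0001 < α = 0.05 → reject H₀.

Conclusion: the linear association between x and y is significant at the 5% level.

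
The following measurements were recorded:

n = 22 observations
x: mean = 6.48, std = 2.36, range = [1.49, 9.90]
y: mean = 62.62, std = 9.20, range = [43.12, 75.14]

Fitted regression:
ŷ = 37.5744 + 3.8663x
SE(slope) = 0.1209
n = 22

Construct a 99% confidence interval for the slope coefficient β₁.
The 99% CI for β₁ is (3.5223, 4.2103)

Confidence interval for the slope:

The 99% CI for β₁ is: β̂₁ ± t*(α/2, n-2) × SE(β̂₁)

Step 1: Find critical t-value
- Confidence level = 0.99
- Degrees of freedom = n - 2 = 22 - 2 = 20
- t*(α/2, 20) = 2.8453

Step 2: Calculate margin of error
Margin = 2.8453 × 0.1209 = 0.3440

Step 3: Construct interval
CI = 3.8663 ± 0.3440
CI = (3.5223, 4.2103)

Interpretation: We are 99% confident that the true slope β₁ lies between 3.5223 and 4.2103.
The interval does not include 0, suggesting a significant linear relationship.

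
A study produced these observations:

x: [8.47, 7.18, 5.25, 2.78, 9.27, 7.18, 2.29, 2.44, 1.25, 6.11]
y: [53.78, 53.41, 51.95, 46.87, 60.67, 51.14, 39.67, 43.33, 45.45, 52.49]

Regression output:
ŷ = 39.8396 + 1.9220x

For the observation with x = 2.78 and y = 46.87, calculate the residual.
Residual = 1.6872

The residual is the difference between the actual value and the predicted value:

Residual = y - ŷ

Step 1: Calculate predicted value
ŷ = 39.8396 + 1.9220 × 2.78
ŷ = 45.1828

Step 2: Calculate residual
Residual = 46.87 - 45.1828
Residual = 1.6872

Interpretation: the model underestimates the actual value by 1.6872 at this point (positive residual → observation lies above the fitted line).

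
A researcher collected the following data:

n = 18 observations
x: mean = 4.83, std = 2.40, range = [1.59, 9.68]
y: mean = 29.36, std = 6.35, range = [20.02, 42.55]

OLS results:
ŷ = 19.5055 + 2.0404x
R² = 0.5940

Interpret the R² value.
The model explains 59.40% of the variance in y (R² = 0.5940), leaving 40.60% unexplained; the fit is moderate.

R² (coefficient of determination) measures the proportion of variance in y explained by the regression model.

Here R² = 0.5940:
- Explained: 59.40% of the variation in y
- Unexplained (residual): 100% − 59.40% = 40.60%
- Rule of thumb (below 0.3 weak; 0.3 to below 0.7 moderate; 0.7 and above strong) → moderate

Calculation: R² = 1 − (SS_res / SS_tot), where SS_res is the sum of squared residuals and SS_tot the total sum of squares.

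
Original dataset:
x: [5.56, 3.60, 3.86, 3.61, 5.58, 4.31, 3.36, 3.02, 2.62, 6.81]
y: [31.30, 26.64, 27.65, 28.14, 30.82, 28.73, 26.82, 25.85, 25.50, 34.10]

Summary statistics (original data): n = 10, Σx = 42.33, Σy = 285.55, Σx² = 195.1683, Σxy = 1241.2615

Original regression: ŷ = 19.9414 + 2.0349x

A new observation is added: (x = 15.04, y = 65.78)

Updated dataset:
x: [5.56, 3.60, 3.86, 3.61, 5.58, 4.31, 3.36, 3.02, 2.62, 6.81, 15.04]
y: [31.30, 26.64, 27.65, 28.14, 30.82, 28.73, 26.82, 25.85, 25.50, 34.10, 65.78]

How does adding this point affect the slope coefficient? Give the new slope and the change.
Adding the point moves β₁ from 2.0349 to 3.2601, i.e. it increases by 1.2252 (+60.2%).

The new point has HIGH LEVERAGE: x = 15.04 is far from the original mean x̄ = 42.33/10 ≈ 4.23 (original range [2.62, 6.81]).

Step 1: Update the sums with the new point (n goes from 10 to 11)
Σx  = 42.33 + 15.04 = 57.37
Σy  = 285.55 + 65.78 = 351.33
Σx² = 195.1683 + 15.04² = 195.1683 + 226.2016 = 421.3699
Σxy = 1241.2615 + 15.04×65.78 = 1241.2615 + 989.3312 = 2230.5927

Step 2: Recompute the slope with b₁ = (nΣxy − ΣxΣy) / (nΣx² − (Σx)²)
Numerator   = 11×2230.5927 − 57.37×351.33 = 24536.5197 − 20155.8021 = 4380.7176
Denominator = 11×421.3699 − 57.37² = 4635.0689 − 3291.3169 = 1343.7520
b₁(new) = 4380.7176 / 1343.7520 = 3.2601

(Same formula on the original sums: (10×1241.2615 − 42.33×285.55) / (10×195.1683 − 42.33²) = 325.2835 / 159.8541 = 2.0349, matching the given fit.)

Step 3: Change in slope
Δβ₁ = 3.2601 − 2.0349 = +1.2252
Relative change = +1.2252 / 2.0349 × 100% = +60.2%
→ the slope increases when the point is added.

A high-leverage point only changes the slope if it is off the original line; here y = 65.78 is above the original trend, so the slope increases.
In practice: investigate whether it comes from the same population as the rest of the sample; examine leverage (hᵢ) and Cook's distance rather than deleting it automatically.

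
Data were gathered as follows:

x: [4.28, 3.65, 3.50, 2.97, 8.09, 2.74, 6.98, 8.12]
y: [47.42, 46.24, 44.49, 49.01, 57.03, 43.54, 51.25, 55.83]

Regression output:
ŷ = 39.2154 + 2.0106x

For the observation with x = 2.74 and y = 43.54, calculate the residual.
Residual = -1.1844

The residual is the difference between the actual value and the predicted value:

Residual = y - ŷ

Step 1: Calculate predicted value
ŷ = 39.2154 + 2.0106 × 2.74
ŷ = 44.7244

Step 2: Calculate residual
Residual = 43.54 - 44.7244
Residual = -1.1844

The residual is negative, so the observed y = 43.54 sits below the regression line (the line overestimates it by 1.1844).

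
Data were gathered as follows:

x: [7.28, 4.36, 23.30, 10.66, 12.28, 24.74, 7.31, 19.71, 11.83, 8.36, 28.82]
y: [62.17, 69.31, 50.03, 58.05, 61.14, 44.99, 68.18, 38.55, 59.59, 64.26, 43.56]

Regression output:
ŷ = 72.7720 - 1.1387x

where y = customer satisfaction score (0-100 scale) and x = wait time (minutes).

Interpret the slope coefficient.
For each additional minute of wait time, predicted satisfaction score decreases by approximately 1.1387 points.

The slope coefficient β₁ = -1.1387 represents the marginal effect of wait time on satisfaction score.

Interpretation:
- Wait time up by 1 minute → predicted satisfaction score decreases by 1.1387 points
- The effect is assumed constant over the observed range of x (linearity)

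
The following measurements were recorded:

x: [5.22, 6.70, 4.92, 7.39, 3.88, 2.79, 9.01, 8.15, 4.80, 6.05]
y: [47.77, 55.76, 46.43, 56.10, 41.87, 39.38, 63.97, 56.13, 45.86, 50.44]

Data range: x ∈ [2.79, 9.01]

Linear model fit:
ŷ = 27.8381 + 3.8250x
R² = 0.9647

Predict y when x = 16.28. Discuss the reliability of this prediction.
The equation gives ŷ = 90.1091; however x = 16.28 is 7.27 units above the observed range, so this extrapolated value should not be trusted.

Prediction calculation:
ŷ = 27.8381 + 3.8250 × 16.28
ŷ = 90.1091

Reliability:
- Data range: x ∈ [2.79, 9.01]
- Prediction point: x = 16.28 is 7.27 units above the observed range → this is EXTRAPOLATION, not interpolation

Why that matters here:
- There are no observations near this x to validate the fitted line there
- Real relationships often flatten, saturate, or turn nonlinear at extremes
- R² describes fit only over the sampled x values; it says nothing about behaviour beyond them

The R² = 0.9647 only validates the fit within [2.79, 9.01]; treat ŷ = 90.1091 with caution.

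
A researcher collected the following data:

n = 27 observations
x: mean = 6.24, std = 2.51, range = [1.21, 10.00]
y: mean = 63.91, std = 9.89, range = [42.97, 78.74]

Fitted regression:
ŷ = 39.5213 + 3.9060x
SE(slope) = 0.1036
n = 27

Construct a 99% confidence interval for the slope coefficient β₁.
The 99% CI for β₁ is (3.6172, 4.1948)

Confidence interval for the slope:

The 99% CI for β₁ is: β̂₁ ± t*(α/2, n-2) × SE(β̂₁)

Step 1: Find critical t-value
- Confidence level = 0.99
- Degrees of freedom = n - 2 = 27 - 2 = 25
- t*(α/2, 25) = 2.7874

Step 2: Calculate margin of error
Margin = 2.7874 × 0.1036 = 0.2888

Step 3: Construct interval
CI = 3.9060 ± 0.2888
CI = (3.6172, 4.1948)

Interpretation: We are 99% confident that the true slope β₁ lies between 3.6172 and 4.1948.
The interval does not include 0, suggesting a significant linear relationship.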